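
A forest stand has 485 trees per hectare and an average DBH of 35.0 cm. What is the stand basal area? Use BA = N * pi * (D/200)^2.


(D/200)^2 = (35.0/200)^2 = 0.175^2 = 0.030625
Individual BA = 3.141593 * 0.030625 = 0.0962113 m^2
Stand BA = 485 * 0.0962113 = 46.6625 ≈ 46.66 m^2/ha

46.66 m^2/ha


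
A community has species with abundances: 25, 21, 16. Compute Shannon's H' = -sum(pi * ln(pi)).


Total N = 25 + 21 + 16 = 62
Per-species terms:
  p = 25/62 = 0.403226; ln(p) = -0.908258; p*ln(p) = 0.403226 * (-0.908258) = -0.366233
  p = 21/62 = 0.338710; ln(p) = -1.082611; p*ln(p) = 0.338710 * (-1.082611) = -0.366691
  p = 16/62 = 0.258065; ln(p) = -1.354544; p*ln(p) = 0.258065 * (-1.354544) = -0.349560
sum(p*ln(p)) = (-0.366233) + (-0.366691) + (-0.349560) = -1.082484
H' = -(-1.082484) = 1.082484 ≈ 1.0825

1.0825


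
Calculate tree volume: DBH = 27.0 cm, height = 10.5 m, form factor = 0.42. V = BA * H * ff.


(D/200)^2 = (27.0/200)^2 = 0.135^2 = 0.018225
BA = 3.141593 * 0.018225 = 0.0572555 m^2
V = 0.0572555 * 10.5 * 0.42 = 0.252497 ≈ 0.252 m^3

0.252 m^3


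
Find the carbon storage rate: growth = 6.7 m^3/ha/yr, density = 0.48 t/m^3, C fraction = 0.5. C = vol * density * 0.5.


C = 6.7 * 0.48 * 0.5 = 1.608 ≈ 1.61 t C/ha/yr

1.61 t C/ha/yr


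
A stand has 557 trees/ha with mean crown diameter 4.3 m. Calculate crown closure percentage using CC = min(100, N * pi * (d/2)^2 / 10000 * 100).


(d/2)^2 = (4.3/2)^2 = 2.15^2 = 4.6225
Crown area = 3.141593 * 4.6225 = 14.5220 m^2
N * area / 10000 * 100 = 557 * 14.5220 / 10000 * 100 = 80.8875
CC = min(100, 80.8875) = 80.8875 ≈ 80.9%

80.9%


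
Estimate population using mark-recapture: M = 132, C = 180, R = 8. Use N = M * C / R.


N = M * C / R = 132 * 180 / 8 = 23760 / 8 = 2970

2970 individuals


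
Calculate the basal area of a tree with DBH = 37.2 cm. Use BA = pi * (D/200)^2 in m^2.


D/200 = 37.2/200 = 0.186 m
(D/200)^2 = 0.186^2 = 0.034596
BA = 3.141593 * 0.034596 = 0.108687 ≈ 0.1087 m^2

0.1087 m^2


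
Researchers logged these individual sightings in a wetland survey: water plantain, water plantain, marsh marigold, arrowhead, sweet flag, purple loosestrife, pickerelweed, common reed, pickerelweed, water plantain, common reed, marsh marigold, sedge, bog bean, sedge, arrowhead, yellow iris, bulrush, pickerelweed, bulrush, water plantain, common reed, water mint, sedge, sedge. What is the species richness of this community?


Total individuals logged = 25
Distinct species (count of individuals): water plantain (4), marsh marigold (2), arrowhead (2), sweet flag (1), purple loosestrife (1), pickerelweed (3), common reed (3), sedge (4), bog bean (1), yellow iris (1), bulrush (2), water mint (1)
Species richness = number of distinct species = 12

12


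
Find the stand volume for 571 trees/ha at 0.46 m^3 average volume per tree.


V_stand = 571 * 0.46 = 262.66 ≈ 262.7 m^3/ha

262.7 m^3/ha


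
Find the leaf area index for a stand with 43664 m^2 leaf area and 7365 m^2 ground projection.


LAI = 43664 / 7365 = 5.9286 ≈ 5.93

5.93


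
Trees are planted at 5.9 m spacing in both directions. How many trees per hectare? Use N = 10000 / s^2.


N = 10000 / 5.9^2 = 10000 / 34.81 = 287.274 ≈ 287 trees/ha

287 trees/ha


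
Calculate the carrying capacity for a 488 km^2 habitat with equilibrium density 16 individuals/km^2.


K = 16 * 488 = 7808 individuals

7808 individuals


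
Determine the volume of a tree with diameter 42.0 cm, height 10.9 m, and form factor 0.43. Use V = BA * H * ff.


(D/200)^2 = (42.0/200)^2 = 0.21^2 = 0.0441
BA = 3.141593 * 0.0441 = 0.138544 m^2
V = 0.138544 * 10.9 * 0.43 = 0.649356 ≈ 0.649 m^3

0.649 m^3


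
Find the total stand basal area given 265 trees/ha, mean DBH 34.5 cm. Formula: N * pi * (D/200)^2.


(D/200)^2 = (34.5/200)^2 = 0.1725^2 = 0.02975625
Individual BA = 3.141593 * 0.02975625 = 0.0934820 m^2
Stand BA = 265 * 0.0934820 = 24.7727 ≈ 24.77 m^2/ha

24.77 m^2/ha


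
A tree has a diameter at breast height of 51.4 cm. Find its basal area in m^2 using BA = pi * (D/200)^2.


D/200 = 51.4/200 = 0.257 m
(D/200)^2 = 0.257^2 = 0.066049
BA = 3.141593 * 0.066049 = 0.207499 ≈ 0.2075 m^2

0.2075 m^2


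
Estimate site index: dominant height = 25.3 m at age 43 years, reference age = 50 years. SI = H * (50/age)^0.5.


50/43 = 1.16279
(1.16279)^0.5 = 1.07833
SI = 25.3 * 1.07833 = 27.2817 ≈ 27.3 m

27.3 m


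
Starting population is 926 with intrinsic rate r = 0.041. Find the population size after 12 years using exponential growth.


r*t = 0.041 * 12 = 0.492
exp(0.492) = 1.63558
N = 926 * 1.63558 = 1514.55 ≈ 1515

1515


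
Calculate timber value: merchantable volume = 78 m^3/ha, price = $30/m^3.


Value = 78 * 30 = $2340/ha

$2340/ha


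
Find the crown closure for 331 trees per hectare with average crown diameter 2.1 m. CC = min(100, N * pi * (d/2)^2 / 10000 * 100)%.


(d/2)^2 = (2.1/2)^2 = 1.05^2 = 1.1025
Crown area = 3.141593 * 1.1025 = 3.46361 m^2
N * area / 10000 * 100 = 331 * 3.46361 / 10000 * 100 = 11.4645
CC = min(100, 11.4645) = 11.4645 ≈ 11.5%

11.5%


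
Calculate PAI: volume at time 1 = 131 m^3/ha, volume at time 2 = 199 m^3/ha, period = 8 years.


PAI = (V2 - V1) / period = (199 - 131) / 8 = 68 / 8 = 8.50 m^3/ha/yr

8.50 m^3/ha/yr


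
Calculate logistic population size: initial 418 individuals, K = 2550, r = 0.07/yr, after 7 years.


(K - N0)/N0 = (2550 - 418)/418 = 2132/418 = 5.10048
r*t = 0.07 * 7 = 0.49; exp(-0.49) = 0.612626
5.10048 * 0.612626 = 3.12469
1 + 3.12469 = 4.12469
N = 2550 / 4.12469 = 618.228 ≈ 618

618


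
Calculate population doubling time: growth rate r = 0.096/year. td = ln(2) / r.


td = ln(2) / 0.096 = 0.693147 / 0.096 = 7.22028 ≈ 7.2 years

7.2 years


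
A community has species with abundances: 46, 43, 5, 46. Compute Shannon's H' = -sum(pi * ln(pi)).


Total N = 46 + 43 + 5 + 46 = 140
Per-species terms:
  p = 46/140 = 0.328571; ln(p) = -1.113002; p*ln(p) = 0.328571 * (-1.113002) = -0.365700
  p = 43/140 = 0.307143; ln(p) = -1.180442; p*ln(p) = 0.307143 * (-1.180442) = -0.362564
  p = 5/140 = 0.035714; ln(p) = -3.332213; p*ln(p) = 0.035714 * (-3.332213) = -0.119007
  p = 46/140 = 0.328571; ln(p) = -1.113002; p*ln(p) = 0.328571 * (-1.113002) = -0.365700
sum(p*ln(p)) = (-0.365700) + (-0.362564) + (-0.119007) + (-0.365700) = -1.212971
H' = -(-1.212971) = 1.212971 ≈ 1.2130

1.2130


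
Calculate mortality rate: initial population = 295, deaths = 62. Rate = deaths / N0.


Mortality rate = 62 / 295 = 0.210169 ≈ 0.2102

0.2102


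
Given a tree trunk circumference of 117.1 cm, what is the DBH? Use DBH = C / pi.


DBH = C / pi = 117.1 / 3.141593 = 37.2741 ≈ 37.27 cm

37.27 cm


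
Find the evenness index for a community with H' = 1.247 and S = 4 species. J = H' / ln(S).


ln(4) = 1.38629
J = H' / ln(S) = 1.247 / 1.38629 = 0.899523 ≈ 0.8995

0.8995


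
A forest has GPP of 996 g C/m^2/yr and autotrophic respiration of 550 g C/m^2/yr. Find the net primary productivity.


NPP = GPP - Ra = 996 - 550 = 446 g C/m^2/yr

446 g C/m^2/yr


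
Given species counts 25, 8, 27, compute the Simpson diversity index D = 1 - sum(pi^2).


Total N = 25 + 8 + 27 = 60
Per-species terms:
  p = 25/60 = 0.416667; p^2 = 0.416667^2 = 0.173611
  p = 8/60 = 0.133333; p^2 = 0.133333^2 = 0.017778
  p = 27/60 = 0.450000; p^2 = 0.450000^2 = 0.202500
sum(p^2) = 0.173611 + 0.017778 + 0.202500 = 0.393889
D = 1 - 0.393889 = 0.606111 ≈ 0.6061

0.6061


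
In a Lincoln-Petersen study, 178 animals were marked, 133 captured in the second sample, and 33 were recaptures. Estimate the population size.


N = M * C / R = 178 * 133 / 33 = 23674 / 33 = 717.39 ≈ 717

717 individuals


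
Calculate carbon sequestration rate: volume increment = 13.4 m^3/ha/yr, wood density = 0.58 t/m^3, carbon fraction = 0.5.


C = 13.4 * 0.58 * 0.5 = 3.886 ≈ 3.89 t C/ha/yr

3.89 t C/ha/yr


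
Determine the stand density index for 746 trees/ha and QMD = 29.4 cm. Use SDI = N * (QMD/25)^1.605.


QMD/25 = 29.4/25 = 1.176
(1.176)^1.605 = exp(1.605 * ln(1.176)) = exp(1.605 * 0.162119) = exp(0.260201) = 1.29719
SDI = 746 * 1.29719 = 967.704 ≈ 968

968


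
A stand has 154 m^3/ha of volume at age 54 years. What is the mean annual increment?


MAI = 154 / 54 = 2.8519 ≈ 2.85 m^3/ha/yr

2.85 m^3/ha/yr


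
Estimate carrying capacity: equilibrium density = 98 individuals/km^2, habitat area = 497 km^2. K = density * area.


K = 98 * 497 = 48706 individuals

48706 individuals


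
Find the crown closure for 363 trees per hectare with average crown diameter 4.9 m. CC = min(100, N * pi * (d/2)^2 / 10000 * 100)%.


(d/2)^2 = (4.9/2)^2 = 2.45^2 = 6.0025
Crown area = 3.141593 * 6.0025 = 18.8574 m^2
N * area / 10000 * 100 = 363 * 18.8574 / 10000 * 100 = 68.4524
CC = min(100, 68.4524) = 68.4524 ≈ 68.5%

68.5%


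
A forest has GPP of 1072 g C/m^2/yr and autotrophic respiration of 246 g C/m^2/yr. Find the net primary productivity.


NPP = GPP - Ra = 1072 - 246 = 826 g C/m^2/yr

826 g C/m^2/yr


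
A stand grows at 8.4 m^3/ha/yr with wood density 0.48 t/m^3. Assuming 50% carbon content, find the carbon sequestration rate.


C = 8.4 * 0.48 * 0.5 = 2.016 ≈ 2.02 t C/ha/yr

2.02 t C/ha/yr


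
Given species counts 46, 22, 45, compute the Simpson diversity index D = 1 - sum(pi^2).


Total N = 46 + 22 + 45 = 113
Per-species terms:
  p = 46/113 = 0.407080; p^2 = 0.407080^2 = 0.165714
  p = 22/113 = 0.194690; p^2 = 0.194690^2 = 0.037904
  p = 45/113 = 0.398230; p^2 = 0.398230^2 = 0.158587
sum(p^2) = 0.165714 + 0.037904 + 0.158587 = 0.362205
D = 1 - 0.362205 = 0.637795 ≈ 0.6378

0.6378


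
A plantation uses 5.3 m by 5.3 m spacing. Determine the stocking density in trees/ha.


N = 10000 / 5.3^2 = 10000 / 28.09 = 355.999 ≈ 356 trees/ha

356 trees/ha


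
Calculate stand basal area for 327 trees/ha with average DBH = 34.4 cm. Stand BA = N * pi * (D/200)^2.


(D/200)^2 = (34.4/200)^2 = 0.172^2 = 0.029584
Individual BA = 3.141593 * 0.029584 = 0.0929409 m^2
Stand BA = 327 * 0.0929409 = 30.3917 ≈ 30.39 m^2/ha

30.39 m^2/ha


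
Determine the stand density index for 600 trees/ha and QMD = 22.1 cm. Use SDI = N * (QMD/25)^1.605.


QMD/25 = 22.1/25 = 0.884
(0.884)^1.605 = exp(1.605 * ln(0.884)) = exp(1.605 * (-0.123298)) = exp(-0.197893) = 0.820458
SDI = 600 * 0.820458 = 492.275 ≈ 492

492


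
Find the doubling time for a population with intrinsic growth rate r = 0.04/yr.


td = ln(2) / 0.04 = 0.693147 / 0.04 = 17.3287 ≈ 17.3 years

17.3 years


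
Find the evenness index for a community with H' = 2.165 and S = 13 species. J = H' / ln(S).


ln(13) = 2.56495
J = H' / ln(S) = 2.165 / 2.56495 = 0.844071 ≈ 0.8441

0.8441


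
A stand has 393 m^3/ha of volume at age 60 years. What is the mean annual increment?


MAI = 393 / 60 = 6.55 m^3/ha/yr

6.55 m^3/ha/yr


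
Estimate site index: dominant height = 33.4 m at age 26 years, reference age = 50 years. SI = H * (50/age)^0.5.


50/26 = 1.92308
(1.92308)^0.5 = 1.38675
SI = 33.4 * 1.38675 = 46.3175 ≈ 46.3 m

46.3 m


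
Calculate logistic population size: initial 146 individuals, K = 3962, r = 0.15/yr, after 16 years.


(K - N0)/N0 = (3962 - 146)/146 = 3816/146 = 26.1370
r*t = 0.15 * 16 = 2.4; exp(-2.4) = 0.0907180
26.1370 * 0.0907180 = 2.37110
1 + 2.37110 = 3.37110
N = 3962 / 3.37110 = 1175.28 ≈ 1175

1175


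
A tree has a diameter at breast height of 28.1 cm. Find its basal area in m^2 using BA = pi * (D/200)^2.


D/200 = 28.1/200 = 0.1405 m
(D/200)^2 = 0.1405^2 = 0.01974025
BA = 3.141593 * 0.01974025 = 0.0620158 ≈ 0.0620 m^2

0.0620 m^2


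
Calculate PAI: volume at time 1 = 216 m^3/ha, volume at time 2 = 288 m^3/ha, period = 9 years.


PAI = (V2 - V1) / period = (288 - 216) / 9 = 72 / 9 = 8.00 m^3/ha/yr

8.00 m^3/ha/yr


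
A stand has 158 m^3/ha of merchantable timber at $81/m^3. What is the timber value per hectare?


Value = 158 * 81 = $12798/ha

$12798/ha


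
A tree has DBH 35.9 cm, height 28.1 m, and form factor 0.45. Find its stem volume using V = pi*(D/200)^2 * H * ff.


(D/200)^2 = (35.9/200)^2 = 0.1795^2 = 0.03222025
BA = 3.141593 * 0.03222025 = 0.101223 m^2
V = 0.101223 * 28.1 * 0.45 = 1.27996 ≈ 1.280 m^3

1.280 m^3


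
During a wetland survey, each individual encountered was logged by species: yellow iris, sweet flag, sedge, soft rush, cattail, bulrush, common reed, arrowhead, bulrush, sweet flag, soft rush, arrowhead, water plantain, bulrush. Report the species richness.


Total individuals logged = 14
Distinct species (count of individuals): yellow iris (1), sweet flag (2), sedge (1), soft rush (2), cattail (1), bulrush (3), common reed (1), arrowhead (2), water plantain (1)
Species richness = number of distinct species = 9

9


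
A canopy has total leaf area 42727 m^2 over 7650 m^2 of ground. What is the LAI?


LAI = 42727 / 7650 = 5.5852 ≈ 5.59

5.59


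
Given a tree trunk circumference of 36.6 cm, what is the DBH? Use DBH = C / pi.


DBH = C / pi = 36.6 / 3.141593 = 11.6501 ≈ 11.65 cm

11.65 cm


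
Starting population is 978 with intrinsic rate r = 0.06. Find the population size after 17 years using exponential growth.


r*t = 0.06 * 17 = 1.02
exp(1.02) = 2.77319
N = 978 * 2.77319 = 2712.18 ≈ 2712

2712


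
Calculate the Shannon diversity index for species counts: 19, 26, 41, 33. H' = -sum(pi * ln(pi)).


Total N = 19 + 26 + 41 + 33 = 119
Per-species terms:
  p = 19/119 = 0.159664; ln(p) = -1.834684; p*ln(p) = 0.159664 * (-1.834684) = -0.292933
  p = 26/119 = 0.218487; ln(p) = -1.521029; p*ln(p) = 0.218487 * (-1.521029) = -0.332325
  p = 41/119 = 0.344538; ln(p) = -1.065551; p*ln(p) = 0.344538 * (-1.065551) = -0.367123
  p = 33/119 = 0.277311; ln(p) = -1.282616; p*ln(p) = 0.277311 * (-1.282616) = -0.355684
sum(p*ln(p)) = (-0.292933) + (-0.332325) + (-0.367123) + (-0.355684) = -1.348065
H' = -(-1.348065) = 1.348065 ≈ 1.3481

1.3481


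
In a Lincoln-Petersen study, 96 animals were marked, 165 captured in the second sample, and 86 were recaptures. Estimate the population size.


N = M * C / R = 96 * 165 / 86 = 15840 / 86 = 184.19 ≈ 184

184 individuals


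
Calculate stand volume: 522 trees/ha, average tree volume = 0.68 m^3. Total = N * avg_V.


V_stand = 522 * 0.68 = 354.96 ≈ 355.0 m^3/ha

355.0 m^3/ha


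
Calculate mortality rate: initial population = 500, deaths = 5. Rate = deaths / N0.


Mortality rate = 5 / 500 = 0.0100

0.0100


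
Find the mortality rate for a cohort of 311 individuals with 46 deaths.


Mortality rate = 46 / 311 = 0.147910 ≈ 0.1479

0.1479


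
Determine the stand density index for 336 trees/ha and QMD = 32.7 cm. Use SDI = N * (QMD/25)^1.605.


QMD/25 = 32.7/25 = 1.308
(1.308)^1.605 = exp(1.605 * ln(1.308)) = exp(1.605 * 0.268499) = exp(0.430941) = 1.53870
SDI = 336 * 1.53870 = 517.003 ≈ 517

517


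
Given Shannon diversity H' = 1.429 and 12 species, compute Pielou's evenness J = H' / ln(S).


ln(12) = 2.48491
J = H' / ln(S) = 1.429 / 2.48491 = 0.575071 ≈ 0.5751

0.5751


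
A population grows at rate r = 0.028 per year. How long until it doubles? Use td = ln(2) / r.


td = ln(2) / 0.028 = 0.693147 / 0.028 = 24.7553 ≈ 24.8 years

24.8 years


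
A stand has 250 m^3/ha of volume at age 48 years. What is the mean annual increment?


MAI = 250 / 48 = 5.2083 ≈ 5.21 m^3/ha/yr

5.21 m^3/ha/yr


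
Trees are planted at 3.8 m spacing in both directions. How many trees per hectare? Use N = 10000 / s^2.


N = 10000 / 3.8^2 = 10000 / 14.44 = 692.521 ≈ 693 trees/ha

693 trees/ha


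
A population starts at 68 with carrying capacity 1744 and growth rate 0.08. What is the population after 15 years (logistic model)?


(K - N0)/N0 = (1744 - 68)/68 = 1676/68 = 24.6471
r*t = 0.08 * 15 = 1.2; exp(-1.2) = 0.301194
24.6471 * 0.301194 = 7.42356
1 + 7.42356 = 8.42356
N = 1744 / 8.42356 = 207.038 ≈ 207

207


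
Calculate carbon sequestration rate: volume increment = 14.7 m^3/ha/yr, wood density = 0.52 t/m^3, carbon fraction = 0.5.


C = 14.7 * 0.52 * 0.5 = 3.822 ≈ 3.82 t C/ha/yr

3.82 t C/ha/yr


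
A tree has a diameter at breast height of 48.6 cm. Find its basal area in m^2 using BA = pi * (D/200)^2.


D/200 = 48.6/200 = 0.243 m
(D/200)^2 = 0.243^2 = 0.059049
BA = 3.141593 * 0.059049 = 0.185508 ≈ 0.1855 m^2

0.1855 m^2


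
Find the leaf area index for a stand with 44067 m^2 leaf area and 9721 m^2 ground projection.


LAI = 44067 / 9721 = 4.5332 ≈ 4.53

4.53


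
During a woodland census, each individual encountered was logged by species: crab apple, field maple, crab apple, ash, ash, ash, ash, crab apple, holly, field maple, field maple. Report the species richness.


Total individuals logged = 11
Distinct species (count of individuals): crab apple (3), field maple (3), ash (4), holly (1)
Species richness = number of distinct species = 4

4


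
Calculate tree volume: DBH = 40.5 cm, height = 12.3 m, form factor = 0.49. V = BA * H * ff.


(D/200)^2 = (40.5/200)^2 = 0.2025^2 = 0.04100625
BA = 3.141593 * 0.04100625 = 0.128825 m^2
V = 0.128825 * 12.3 * 0.49 = 0.776428 ≈ 0.776 m^3

0.776 m^3


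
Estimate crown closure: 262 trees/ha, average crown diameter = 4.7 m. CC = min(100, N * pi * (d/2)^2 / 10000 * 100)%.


(d/2)^2 = (4.7/2)^2 = 2.35^2 = 5.5225
Crown area = 3.141593 * 5.5225 = 17.3494 m^2
N * area / 10000 * 100 = 262 * 17.3494 / 10000 * 100 = 45.4554
CC = min(100, 45.4554) = 45.4554 ≈ 45.5%

45.5%


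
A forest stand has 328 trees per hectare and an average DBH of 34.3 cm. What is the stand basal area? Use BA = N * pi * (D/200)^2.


(D/200)^2 = (34.3/200)^2 = 0.1715^2 = 0.02941225
Individual BA = 3.141593 * 0.02941225 = 0.0924013 m^2
Stand BA = 328 * 0.0924013 = 30.3076 ≈ 30.31 m^2/ha

30.31 m^2/ha


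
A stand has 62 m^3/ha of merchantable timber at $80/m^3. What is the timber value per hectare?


Value = 62 * 80 = $4960/ha

$4960/ha


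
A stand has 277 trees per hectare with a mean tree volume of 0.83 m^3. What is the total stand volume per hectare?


V_stand = 277 * 0.83 = 229.91 ≈ 229.9 m^3/ha

229.9 m^3/ha


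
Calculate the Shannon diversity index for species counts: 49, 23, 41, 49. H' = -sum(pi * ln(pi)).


Total N = 49 + 23 + 41 + 49 = 162
Per-species terms:
  p = 49/162 = 0.302469; ln(p) = -1.195776; p*ln(p) = 0.302469 * (-1.195776) = -0.361685
  p = 23/162 = 0.141975; ln(p) = -1.952104; p*ln(p) = 0.141975 * (-1.952104) = -0.277150
  p = 41/162 = 0.253086; ln(p) = -1.374026; p*ln(p) = 0.253086 * (-1.374026) = -0.347747
  p = 49/162 = 0.302469; ln(p) = -1.195776; p*ln(p) = 0.302469 * (-1.195776) = -0.361685
sum(p*ln(p)) = (-0.361685) + (-0.277150) + (-0.347747) + (-0.361685) = -1.348267
H' = -(-1.348267) = 1.348267 ≈ 1.3483

1.3483


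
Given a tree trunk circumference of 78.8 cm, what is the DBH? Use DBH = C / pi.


DBH = C / pi = 78.8 / 3.141593 = 25.0828 ≈ 25.08 cm

25.08 cm


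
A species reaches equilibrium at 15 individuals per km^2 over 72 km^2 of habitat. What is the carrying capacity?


K = 15 * 72 = 1080 individuals

1080 individuals


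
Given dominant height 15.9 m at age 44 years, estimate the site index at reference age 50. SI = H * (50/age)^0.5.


50/44 = 1.13636
(1.13636)^0.5 = 1.06600
SI = 15.9 * 1.06600 = 16.9494 ≈ 16.9 m

16.9 m


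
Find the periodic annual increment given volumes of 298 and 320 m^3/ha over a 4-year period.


PAI = (V2 - V1) / period = (320 - 298) / 4 = 22 / 4 = 5.50 m^3/ha/yr

5.50 m^3/ha/yr


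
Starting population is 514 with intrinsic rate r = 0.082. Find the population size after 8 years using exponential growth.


r*t = 0.082 * 8 = 0.656
exp(0.656) = 1.92707
N = 514 * 1.92707 = 990.514 ≈ 991

991


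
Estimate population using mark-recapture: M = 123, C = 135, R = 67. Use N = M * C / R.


N = M * C / R = 123 * 135 / 67 = 16605 / 67 = 247.84 ≈ 248

248 individuals


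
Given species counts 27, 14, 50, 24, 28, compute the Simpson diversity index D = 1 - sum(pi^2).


Total N = 27 + 14 + 50 + 24 + 28 = 143
Per-species terms:
  p = 27/143 = 0.188811; p^2 = 0.188811^2 = 0.035650
  p = 14/143 = 0.097902; p^2 = 0.097902^2 = 0.009585
  p = 50/143 = 0.349650; p^2 = 0.349650^2 = 0.122255
  p = 24/143 = 0.167832; p^2 = 0.167832^2 = 0.028168
  p = 28/143 = 0.195804; p^2 = 0.195804^2 = 0.038339
sum(p^2) = 0.035650 + 0.009585 + 0.122255 + 0.028168 + 0.038339 = 0.233997
D = 1 - 0.233997 = 0.766003 ≈ 0.7660

0.7660


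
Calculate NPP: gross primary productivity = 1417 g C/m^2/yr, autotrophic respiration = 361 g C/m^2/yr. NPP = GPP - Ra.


NPP = GPP - Ra = 1417 - 361 = 1056 g C/m^2/yr

1056 g C/m^2/yr


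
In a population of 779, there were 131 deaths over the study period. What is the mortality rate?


Mortality rate = 131 / 779 = 0.168164 ≈ 0.1682

0.1682


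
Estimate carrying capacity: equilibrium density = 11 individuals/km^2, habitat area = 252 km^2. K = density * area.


K = 11 * 252 = 2772 individuals

2772 individuals


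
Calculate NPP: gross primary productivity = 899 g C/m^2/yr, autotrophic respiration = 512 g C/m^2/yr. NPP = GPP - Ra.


NPP = GPP - Ra = 899 - 512 = 387 g C/m^2/yr

387 g C/m^2/yr


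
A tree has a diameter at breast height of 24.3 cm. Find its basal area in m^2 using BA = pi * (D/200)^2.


D/200 = 24.3/200 = 0.1215 m
(D/200)^2 = 0.1215^2 = 0.01476225
BA = 3.141593 * 0.01476225 = 0.0463770 ≈ 0.0464 m^2

0.0464 m^2


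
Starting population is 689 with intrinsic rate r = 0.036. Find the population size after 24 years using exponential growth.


r*t = 0.036 * 24 = 0.864
exp(0.864) = 2.37263
N = 689 * 2.37263 = 1634.74 ≈ 1635

1635


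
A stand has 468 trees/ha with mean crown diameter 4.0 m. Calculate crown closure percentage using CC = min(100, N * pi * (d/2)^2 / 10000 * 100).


(d/2)^2 = (4.0/2)^2 = 2^2 = 4
Crown area = 3.141593 * 4 = 12.5664 m^2
N * area / 10000 * 100 = 468 * 12.5664 / 10000 * 100 = 58.8108
CC = min(100, 58.8108) = 58.8108 ≈ 58.8%

58.8%


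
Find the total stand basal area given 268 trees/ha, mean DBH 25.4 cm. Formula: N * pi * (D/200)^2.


(D/200)^2 = (25.4/200)^2 = 0.127^2 = 0.016129
Individual BA = 3.141593 * 0.016129 = 0.0506708 m^2
Stand BA = 268 * 0.0506708 = 13.5798 ≈ 13.58 m^2/ha

13.58 m^2/ha


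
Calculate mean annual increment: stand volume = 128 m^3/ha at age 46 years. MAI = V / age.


MAI = 128 / 46 = 2.7826 ≈ 2.78 m^3/ha/yr

2.78 m^3/ha/yr


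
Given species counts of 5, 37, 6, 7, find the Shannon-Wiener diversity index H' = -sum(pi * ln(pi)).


Total N = 5 + 37 + 6 + 7 = 55
Per-species terms:
  p = 5/55 = 0.090909; ln(p) = -2.397896; p*ln(p) = 0.090909 * (-2.397896) = -0.217990
  p = 37/55 = 0.672727; ln(p) = -0.396416; p*ln(p) = 0.672727 * (-0.396416) = -0.266680
  p = 6/55 = 0.109091; ln(p) = -2.215573; p*ln(p) = 0.109091 * (-2.215573) = -0.241699
  p = 7/55 = 0.127273; ln(p) = -2.061421; p*ln(p) = 0.127273 * (-2.061421) = -0.262363
sum(p*ln(p)) = (-0.217990) + (-0.266680) + (-0.241699) + (-0.262363) = -0.988732
H' = -(-0.988732) = 0.988732 ≈ 0.9887

0.9887


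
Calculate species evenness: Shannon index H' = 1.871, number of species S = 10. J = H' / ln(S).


ln(10) = 2.30259
J = H' / ln(S) = 1.871 / 2.30259 = 0.812563 ≈ 0.8126

0.8126


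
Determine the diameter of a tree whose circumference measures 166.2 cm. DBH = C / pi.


DBH = C / pi = 166.2 / 3.141593 = 52.9031 ≈ 52.90 cm

52.90 cm


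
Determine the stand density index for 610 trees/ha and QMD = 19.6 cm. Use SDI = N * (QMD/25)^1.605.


QMD/25 = 19.6/25 = 0.784
(0.784)^1.605 = exp(1.605 * ln(0.784)) = exp(1.605 * (-0.243346)) = exp(-0.390570) = 0.676671
SDI = 610 * 0.676671 = 412.769 ≈ 413

413


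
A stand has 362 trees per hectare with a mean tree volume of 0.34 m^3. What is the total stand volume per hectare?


V_stand = 362 * 0.34 = 123.08 ≈ 123.1 m^3/ha

123.1 m^3/ha


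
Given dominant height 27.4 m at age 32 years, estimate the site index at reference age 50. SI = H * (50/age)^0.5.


50/32 = 1.56250
(1.56250)^0.5 = 1.25000
SI = 27.4 * 1.25000 = 34.2500 ≈ 34.3 m

34.3 m


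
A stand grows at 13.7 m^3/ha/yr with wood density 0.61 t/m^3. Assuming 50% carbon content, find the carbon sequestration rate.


C = 13.7 * 0.61 * 0.5 = 4.1785 ≈ 4.18 t C/ha/yr

4.18 t C/ha/yr


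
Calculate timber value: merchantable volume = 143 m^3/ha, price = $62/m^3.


Value = 143 * 62 = $8866/ha

$8866/ha


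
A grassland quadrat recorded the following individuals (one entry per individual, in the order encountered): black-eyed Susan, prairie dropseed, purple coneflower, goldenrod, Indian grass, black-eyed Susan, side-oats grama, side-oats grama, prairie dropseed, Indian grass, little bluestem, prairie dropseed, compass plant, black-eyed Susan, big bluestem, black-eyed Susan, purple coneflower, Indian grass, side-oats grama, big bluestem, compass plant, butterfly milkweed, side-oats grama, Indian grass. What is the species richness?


Total individuals logged = 24
Distinct species (count of individuals): black-eyed Susan (4), prairie dropseed (3), purple coneflower (2), goldenrod (1), Indian grass (4), side-oats grama (4), little bluestem (1), compass plant (2), big bluestem (2), butterfly milkweed (1)
Species richness = number of distinct species = 10

10


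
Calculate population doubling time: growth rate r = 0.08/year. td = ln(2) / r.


td = ln(2) / 0.08 = 0.693147 / 0.08 = 8.66434 ≈ 8.7 years

8.7 years


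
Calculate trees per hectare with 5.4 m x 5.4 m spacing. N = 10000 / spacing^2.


N = 10000 / 5.4^2 = 10000 / 29.16 = 342.936 ≈ 343 trees/ha

343 trees/ha


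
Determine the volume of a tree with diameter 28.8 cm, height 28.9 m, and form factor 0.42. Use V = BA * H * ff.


(D/200)^2 = (28.8/200)^2 = 0.144^2 = 0.020736
BA = 3.141593 * 0.020736 = 0.0651441 m^2
V = 0.0651441 * 28.9 * 0.42 = 0.790719 ≈ 0.791 m^3

0.791 m^3


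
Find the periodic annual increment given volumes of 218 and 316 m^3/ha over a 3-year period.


PAI = (V2 - V1) / period = (316 - 218) / 3 = 98 / 3 = 32.6667 ≈ 32.67 m^3/ha/yr

32.67 m^3/ha/yr


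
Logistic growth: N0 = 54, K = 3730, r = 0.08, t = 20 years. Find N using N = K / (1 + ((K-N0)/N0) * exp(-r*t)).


(K - N0)/N0 = (3730 - 54)/54 = 3676/54 = 68.0741
r*t = 0.08 * 20 = 1.6; exp(-1.6) = 0.201897
68.0741 * 0.201897 = 13.7440
1 + 13.7440 = 14.7440
N = 3730 / 14.7440 = 252.984 ≈ 253

253


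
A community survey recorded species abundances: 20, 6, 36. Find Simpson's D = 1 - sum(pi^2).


Total N = 20 + 6 + 36 = 62
Per-species terms:
  p = 20/62 = 0.322581; p^2 = 0.322581^2 = 0.104059
  p = 6/62 = 0.096774; p^2 = 0.096774^2 = 0.009365
  p = 36/62 = 0.580645; p^2 = 0.580645^2 = 0.337149
sum(p^2) = 0.104059 + 0.009365 + 0.337149 = 0.450573
D = 1 - 0.450573 = 0.549427 ≈ 0.5494

0.5494


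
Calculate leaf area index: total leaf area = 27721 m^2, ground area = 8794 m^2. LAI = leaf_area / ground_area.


LAI = 27721 / 8794 = 3.1523 ≈ 3.15

3.15


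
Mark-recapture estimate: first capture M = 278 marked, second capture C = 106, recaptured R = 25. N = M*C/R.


N = M * C / R = 278 * 106 / 25 = 29468 / 25 = 1178.72 ≈ 1179

1179 individuals


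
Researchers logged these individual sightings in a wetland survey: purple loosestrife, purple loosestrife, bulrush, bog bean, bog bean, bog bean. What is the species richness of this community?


Total individuals logged = 6
Distinct species (count of individuals): purple loosestrife (2), bulrush (1), bog bean (3)
Species richness = number of distinct species = 3

3


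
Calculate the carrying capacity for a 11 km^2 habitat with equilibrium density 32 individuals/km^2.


K = 32 * 11 = 352 individuals

352 individuals


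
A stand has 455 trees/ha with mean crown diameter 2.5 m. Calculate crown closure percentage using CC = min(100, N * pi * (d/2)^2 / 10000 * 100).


(d/2)^2 = (2.5/2)^2 = 1.25^2 = 1.5625
Crown area = 3.141593 * 1.5625 = 4.90874 m^2
N * area / 10000 * 100 = 455 * 4.90874 / 10000 * 100 = 22.3348
CC = min(100, 22.3348) = 22.3348 ≈ 22.3%

22.3%


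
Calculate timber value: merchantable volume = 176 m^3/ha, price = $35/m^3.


Value = 176 * 35 = $6160/ha

$6160/ha


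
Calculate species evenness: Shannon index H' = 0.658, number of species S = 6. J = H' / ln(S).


ln(6) = 1.79176
J = H' / ln(S) = 0.658 / 1.79176 = 0.367237 ≈ 0.3672

0.3672


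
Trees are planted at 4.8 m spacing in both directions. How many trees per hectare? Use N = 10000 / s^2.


N = 10000 / 4.8^2 = 10000 / 23.04 = 434.028 ≈ 434 trees/ha

434 trees/ha


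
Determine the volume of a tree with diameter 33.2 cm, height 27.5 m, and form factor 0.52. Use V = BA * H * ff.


(D/200)^2 = (33.2/200)^2 = 0.166^2 = 0.027556
BA = 3.141593 * 0.027556 = 0.0865697 m^2
V = 0.0865697 * 27.5 * 0.52 = 1.23795 ≈ 1.238 m^3

1.238 m^3


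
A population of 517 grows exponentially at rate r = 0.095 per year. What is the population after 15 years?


r*t = 0.095 * 15 = 1.425
exp(1.425) = 4.15786
N = 517 * 4.15786 = 2149.61 ≈ 2150

2150


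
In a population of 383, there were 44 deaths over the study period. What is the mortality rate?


Mortality rate = 44 / 383 = 0.114883 ≈ 0.1149

0.1149


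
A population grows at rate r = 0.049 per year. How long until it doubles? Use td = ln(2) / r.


td = ln(2) / 0.049 = 0.693147 / 0.049 = 14.1459 ≈ 14.1 years

14.1 years


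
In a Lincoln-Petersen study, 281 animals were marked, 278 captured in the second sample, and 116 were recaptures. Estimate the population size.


N = M * C / R = 281 * 278 / 116 = 78118 / 116 = 673.43 ≈ 673

673 individuals


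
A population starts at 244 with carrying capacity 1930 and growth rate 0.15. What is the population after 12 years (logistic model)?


(K - N0)/N0 = (1930 - 244)/244 = 1686/244 = 6.90984
r*t = 0.15 * 12 = 1.8; exp(-1.8) = 0.165299
6.90984 * 0.165299 = 1.14219
1 + 1.14219 = 2.14219
N = 1930 / 2.14219 = 900.947 ≈ 901

901


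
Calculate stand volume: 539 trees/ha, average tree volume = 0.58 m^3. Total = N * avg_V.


V_stand = 539 * 0.58 = 312.62 ≈ 312.6 m^3/ha

312.6 m^3/ha


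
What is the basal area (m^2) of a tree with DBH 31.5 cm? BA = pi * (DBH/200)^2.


D/200 = 31.5/200 = 0.1575 m
(D/200)^2 = 0.1575^2 = 0.02480625
BA = 3.141593 * 0.02480625 = 0.0779311 ≈ 0.0779 m^2

0.0779 m^2


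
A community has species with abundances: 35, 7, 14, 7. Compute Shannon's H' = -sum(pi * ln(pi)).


Total N = 35 + 7 + 14 + 7 = 63
Per-species terms:
  p = 35/63 = 0.555556; ln(p) = -0.587786; p*ln(p) = 0.555556 * (-0.587786) = -0.326548
  p = 7/63 = 0.111111; ln(p) = -2.197226; p*ln(p) = 0.111111 * (-2.197226) = -0.244136
  p = 14/63 = 0.222222; ln(p) = -1.504078; p*ln(p) = 0.222222 * (-1.504078) = -0.334239
  p = 7/63 = 0.111111; ln(p) = -2.197226; p*ln(p) = 0.111111 * (-2.197226) = -0.244136
sum(p*ln(p)) = (-0.326548) + (-0.244136) + (-0.334239) + (-0.244136) = -1.149059
H' = -(-1.149059) = 1.149059 ≈ 1.1491

1.1491


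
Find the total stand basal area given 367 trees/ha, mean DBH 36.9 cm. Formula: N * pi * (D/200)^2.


(D/200)^2 = (36.9/200)^2 = 0.1845^2 = 0.03404025
Individual BA = 3.141593 * 0.03404025 = 0.106941 m^2
Stand BA = 367 * 0.106941 = 39.2473 ≈ 39.25 m^2/ha

39.25 m^2/ha


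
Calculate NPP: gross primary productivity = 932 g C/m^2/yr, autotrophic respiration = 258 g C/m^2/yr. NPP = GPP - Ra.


NPP = GPP - Ra = 932 - 258 = 674 g C/m^2/yr

674 g C/m^2/yr


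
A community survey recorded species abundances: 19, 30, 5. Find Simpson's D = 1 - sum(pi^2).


Total N = 19 + 30 + 5 = 54
Per-species terms:
  p = 19/54 = 0.351852; p^2 = 0.351852^2 = 0.123800
  p = 30/54 = 0.555556; p^2 = 0.555556^2 = 0.308642
  p = 5/54 = 0.092593; p^2 = 0.092593^2 = 0.008573
sum(p^2) = 0.123800 + 0.308642 + 0.008573 = 0.441015
D = 1 - 0.441015 = 0.558985 ≈ 0.5590

0.5590


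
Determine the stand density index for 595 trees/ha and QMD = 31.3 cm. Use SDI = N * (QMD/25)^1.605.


QMD/25 = 31.3/25 = 1.252
(1.252)^1.605 = exp(1.605 * ln(1.252)) = exp(1.605 * 0.224742) = exp(0.360711) = 1.43435
SDI = 595 * 1.43435 = 853.438 ≈ 853

853


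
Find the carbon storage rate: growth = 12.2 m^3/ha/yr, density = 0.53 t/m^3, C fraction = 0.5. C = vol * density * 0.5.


C = 12.2 * 0.53 * 0.5 = 3.233 ≈ 3.23 t C/ha/yr

3.23 t C/ha/yr


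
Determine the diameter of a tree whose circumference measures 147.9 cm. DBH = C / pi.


DBH = C / pi = 147.9 / 3.141593 = 47.0780 ≈ 47.08 cm

47.08 cm


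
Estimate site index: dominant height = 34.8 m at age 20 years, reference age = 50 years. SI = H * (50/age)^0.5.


50/20 = 2.50000
(2.50000)^0.5 = 1.58114
SI = 34.8 * 1.58114 = 55.0237 ≈ 55.0 m

55.0 m


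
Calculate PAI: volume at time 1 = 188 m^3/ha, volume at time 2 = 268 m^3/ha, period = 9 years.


PAI = (V2 - V1) / period = (268 - 188) / 9 = 80 / 9 = 8.8889 ≈ 8.89 m^3/ha/yr

8.89 m^3/ha/yr


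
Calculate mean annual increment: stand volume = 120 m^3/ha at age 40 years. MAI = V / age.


MAI = 120 / 40 = 3.00 m^3/ha/yr

3.00 m^3/ha/yr


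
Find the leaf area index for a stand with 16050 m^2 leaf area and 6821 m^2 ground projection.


LAI = 16050 / 6821 = 2.3530 ≈ 2.35

2.35


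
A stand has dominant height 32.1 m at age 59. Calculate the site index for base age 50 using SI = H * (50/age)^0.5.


50/59 = 0.847458
(0.847458)^0.5 = 0.920575
SI = 32.1 * 0.920575 = 29.5505 ≈ 29.6 m

29.6 m


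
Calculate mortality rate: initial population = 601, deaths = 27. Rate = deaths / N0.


Mortality rate = 27 / 601 = 0.044925 ≈ 0.0449

0.0449


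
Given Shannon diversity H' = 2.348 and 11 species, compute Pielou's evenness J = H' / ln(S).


ln(11) = 2.39790
J = H' / ln(S) = 2.348 / 2.39790 = 0.979190 ≈ 0.9792

0.9792


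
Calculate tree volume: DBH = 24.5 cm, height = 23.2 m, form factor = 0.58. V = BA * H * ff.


(D/200)^2 = (24.5/200)^2 = 0.1225^2 = 0.01500625
BA = 3.141593 * 0.01500625 = 0.0471435 m^2
V = 0.0471435 * 23.2 * 0.58 = 0.634363 ≈ 0.634 m^3

0.634 m^3


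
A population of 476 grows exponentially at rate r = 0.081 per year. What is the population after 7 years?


r*t = 0.081 * 7 = 0.567
exp(0.567) = 1.76297
N = 476 * 1.76297 = 839.174 ≈ 839

839


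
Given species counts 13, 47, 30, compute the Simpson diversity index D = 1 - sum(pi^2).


Total N = 13 + 47 + 30 = 90
Per-species terms:
  p = 13/90 = 0.144444; p^2 = 0.144444^2 = 0.020864
  p = 47/90 = 0.522222; p^2 = 0.522222^2 = 0.272716
  p = 30/90 = 0.333333; p^2 = 0.333333^2 = 0.111111
sum(p^2) = 0.020864 + 0.272716 + 0.111111 = 0.404691
D = 1 - 0.404691 = 0.595309 ≈ 0.5953

0.5953


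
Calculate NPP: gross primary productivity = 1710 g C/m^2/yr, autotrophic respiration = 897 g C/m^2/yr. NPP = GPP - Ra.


NPP = GPP - Ra = 1710 - 897 = 813 g C/m^2/yr

813 g C/m^2/yr


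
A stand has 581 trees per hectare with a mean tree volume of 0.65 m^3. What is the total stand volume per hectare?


V_stand = 581 * 0.65 = 377.65 ≈ 377.7 m^3/ha

377.7 m^3/ha


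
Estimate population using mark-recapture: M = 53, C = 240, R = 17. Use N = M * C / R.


N = M * C / R = 53 * 240 / 17 = 12720 / 17 = 748.24 ≈ 748

748 individuals


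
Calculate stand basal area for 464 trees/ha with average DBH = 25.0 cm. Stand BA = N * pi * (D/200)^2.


(D/200)^2 = (25.0/200)^2 = 0.125^2 = 0.015625
Individual BA = 3.141593 * 0.015625 = 0.0490874 m^2
Stand BA = 464 * 0.0490874 = 22.7766 ≈ 22.78 m^2/ha

22.78 m^2/ha


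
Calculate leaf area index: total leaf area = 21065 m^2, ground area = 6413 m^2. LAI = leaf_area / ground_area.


LAI = 21065 / 6413 = 3.2847 ≈ 3.28

3.28


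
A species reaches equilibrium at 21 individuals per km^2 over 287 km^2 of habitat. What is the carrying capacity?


K = 21 * 287 = 6027 individuals

6027 individuals


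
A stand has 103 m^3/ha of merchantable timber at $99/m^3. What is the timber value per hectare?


Value = 103 * 99 = $10197/ha

$10197/ha


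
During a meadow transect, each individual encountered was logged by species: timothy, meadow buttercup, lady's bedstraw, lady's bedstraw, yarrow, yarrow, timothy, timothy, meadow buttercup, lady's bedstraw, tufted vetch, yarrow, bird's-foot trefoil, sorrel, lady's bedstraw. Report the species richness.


Total individuals logged = 15
Distinct species (count of individuals): timothy (3), meadow buttercup (2), lady's bedstraw (4), yarrow (3), tufted vetch (1), bird's-foot trefoil (1), sorrel (1)
Species richness = number of distinct species = 7

7


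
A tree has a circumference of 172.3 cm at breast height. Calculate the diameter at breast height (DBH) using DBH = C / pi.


DBH = C / pi = 172.3 / 3.141593 = 54.8448 ≈ 54.84 cm

54.84 cm


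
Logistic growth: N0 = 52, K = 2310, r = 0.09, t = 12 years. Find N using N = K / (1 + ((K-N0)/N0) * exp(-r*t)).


(K - N0)/N0 = (2310 - 52)/52 = 2258/52 = 43.4231
r*t = 0.09 * 12 = 1.08; exp(-1.08) = 0.339596
43.4231 * 0.339596 = 14.7463
1 + 14.7463 = 15.7463
N = 2310 / 15.7463 = 146.701 ≈ 147

147


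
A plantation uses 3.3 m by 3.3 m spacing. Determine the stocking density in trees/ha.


N = 10000 / 3.3^2 = 10000 / 10.89 = 918.274 ≈ 918 trees/ha

918 trees/ha


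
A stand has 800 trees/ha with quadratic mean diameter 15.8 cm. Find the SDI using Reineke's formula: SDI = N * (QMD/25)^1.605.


QMD/25 = 15.8/25 = 0.632
(0.632)^1.605 = exp(1.605 * ln(0.632)) = exp(1.605 * (-0.458866)) = exp(-0.736480) = 0.478796
SDI = 800 * 0.478796 = 383.037 ≈ 383

383


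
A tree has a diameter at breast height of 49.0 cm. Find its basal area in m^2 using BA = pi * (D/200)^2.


D/200 = 49.0/200 = 0.245 m
(D/200)^2 = 0.245^2 = 0.060025
BA = 3.141593 * 0.060025 = 0.188574 ≈ 0.1886 m^2

0.1886 m^2


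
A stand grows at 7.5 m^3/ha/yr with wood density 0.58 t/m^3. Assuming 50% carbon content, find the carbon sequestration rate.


C = 7.5 * 0.58 * 0.5 = 2.175 ≈ 2.18 t C/ha/yr

2.18 t C/ha/yr


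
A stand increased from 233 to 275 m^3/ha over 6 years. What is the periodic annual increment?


PAI = (V2 - V1) / period = (275 - 233) / 6 = 42 / 6 = 7.00 m^3/ha/yr

7.00 m^3/ha/yr


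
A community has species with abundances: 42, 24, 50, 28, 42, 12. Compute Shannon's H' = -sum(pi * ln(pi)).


Total N = 42 + 24 + 50 + 28 + 42 + 12 = 198
Per-species terms:
  p = 42/198 = 0.212121; ln(p) = -1.550598; p*ln(p) = 0.212121 * (-1.550598) = -0.328914
  p = 24/198 = 0.121212; ln(p) = -2.110214; p*ln(p) = 0.121212 * (-2.110214) = -0.255783
  p = 50/198 = 0.252525; ln(p) = -1.376245; p*ln(p) = 0.252525 * (-1.376245) = -0.347536
  p = 28/198 = 0.141414; ln(p) = -1.956064; p*ln(p) = 0.141414 * (-1.956064) = -0.276615
  p = 42/198 = 0.212121; ln(p) = -1.550598; p*ln(p) = 0.212121 * (-1.550598) = -0.328914
  p = 12/198 = 0.060606; ln(p) = -2.803361; p*ln(p) = 0.060606 * (-2.803361) = -0.169900
sum(p*ln(p)) = (-0.328914) + (-0.255783) + (-0.347536) + (-0.276615) + (-0.328914) + (-0.169900) = -1.707662
H' = -(-1.707662) = 1.707662 ≈ 1.7077

1.7077


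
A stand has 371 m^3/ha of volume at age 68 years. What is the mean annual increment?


MAI = 371 / 68 = 5.4559 ≈ 5.46 m^3/ha/yr

5.46 m^3/ha/yr


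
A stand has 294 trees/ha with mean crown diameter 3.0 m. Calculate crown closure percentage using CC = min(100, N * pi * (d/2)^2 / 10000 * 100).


(d/2)^2 = (3.0/2)^2 = 1.5^2 = 2.25
Crown area = 3.141593 * 2.25 = 7.06858 m^2
N * area / 10000 * 100 = 294 * 7.06858 / 10000 * 100 = 20.7816
CC = min(100, 20.7816) = 20.7816 ≈ 20.8%

20.8%


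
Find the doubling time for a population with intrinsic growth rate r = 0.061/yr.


td = ln(2) / 0.061 = 0.693147 / 0.061 = 11.3631 ≈ 11.4 years

11.4 years
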